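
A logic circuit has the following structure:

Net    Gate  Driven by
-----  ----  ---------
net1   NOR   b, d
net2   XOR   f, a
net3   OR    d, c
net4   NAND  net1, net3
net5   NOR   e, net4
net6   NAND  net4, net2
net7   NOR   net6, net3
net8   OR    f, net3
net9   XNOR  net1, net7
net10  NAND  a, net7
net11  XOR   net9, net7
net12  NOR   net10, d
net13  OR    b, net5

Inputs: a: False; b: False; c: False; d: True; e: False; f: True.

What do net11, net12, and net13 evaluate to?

net11 = True; net12 = False; net13 = False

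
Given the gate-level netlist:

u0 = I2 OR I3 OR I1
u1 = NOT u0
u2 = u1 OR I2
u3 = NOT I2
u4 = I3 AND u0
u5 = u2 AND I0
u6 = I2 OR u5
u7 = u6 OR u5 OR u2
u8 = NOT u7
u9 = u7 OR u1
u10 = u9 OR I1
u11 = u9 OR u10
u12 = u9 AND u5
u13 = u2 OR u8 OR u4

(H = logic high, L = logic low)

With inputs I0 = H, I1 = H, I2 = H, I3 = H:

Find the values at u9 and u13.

u0 = I2 OR I3 OR I1 = H OR H OR H = H
u1 = NOT u0 = NOT H = L
u2 = u1 OR I2 = L OR H = H
u4 = I3 AND u0 = H AND H = H
u5 = u2 AND I0 = H AND H = H
u6 = I2 OR u5 = H OR H = H
u7 = u6 OR u5 OR u2 = H OR H OR H = H
u8 = NOT u7 = NOT H = L
u9 = u7 OR u1 = H OR L = H
u13 = u2 OR u8 OR u4 = H OR L OR H = H

u9 = H, u13 = H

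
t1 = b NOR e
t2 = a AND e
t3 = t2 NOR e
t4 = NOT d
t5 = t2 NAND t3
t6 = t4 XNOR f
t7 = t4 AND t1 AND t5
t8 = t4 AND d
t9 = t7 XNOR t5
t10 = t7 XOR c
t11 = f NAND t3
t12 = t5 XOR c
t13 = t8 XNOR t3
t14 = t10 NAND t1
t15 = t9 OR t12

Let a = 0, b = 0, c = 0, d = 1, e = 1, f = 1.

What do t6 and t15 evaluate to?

t6 = 0  t15 = 1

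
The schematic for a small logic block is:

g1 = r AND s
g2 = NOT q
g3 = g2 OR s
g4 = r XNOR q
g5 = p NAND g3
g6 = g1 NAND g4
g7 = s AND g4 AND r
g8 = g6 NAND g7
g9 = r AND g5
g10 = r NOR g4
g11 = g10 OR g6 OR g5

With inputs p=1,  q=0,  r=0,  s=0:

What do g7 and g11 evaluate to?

g1 = r AND s = 0 AND 0 = 0
g2 = NOT q = NOT 0 = 1
g3 = g2 OR s = 1 OR 0 = 1
g4 = r XNOR q = 0 XNOR 0 = 1
g5 = p NAND g3 = 1 NAND 1 = 0
g6 = g1 NAND g4 = 0 NAND 1 = 1
g7 = s AND g4 AND r = 0 AND 1 AND 0 = 0
g10 = r NOR g4 = 0 NOR 1 = 0
g11 = g10 OR g6 OR g5 = 0 OR 1 OR 0 = 1

g7 = 0  g11 = 1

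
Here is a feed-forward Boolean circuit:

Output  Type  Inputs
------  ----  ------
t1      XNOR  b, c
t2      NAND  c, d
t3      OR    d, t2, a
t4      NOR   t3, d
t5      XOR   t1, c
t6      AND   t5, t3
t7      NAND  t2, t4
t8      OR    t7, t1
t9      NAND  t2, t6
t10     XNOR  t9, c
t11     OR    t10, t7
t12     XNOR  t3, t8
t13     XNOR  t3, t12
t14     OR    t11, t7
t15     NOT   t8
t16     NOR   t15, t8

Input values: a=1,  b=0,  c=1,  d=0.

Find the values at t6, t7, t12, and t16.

t6 = 1; t7 = 1; t12 = 1; t16 = 0

t1 = b XNOR c = 0 XNOR 1 = 0
t2 = c NAND d = 1 NAND 0 = 1
t3 = d OR t2 OR a = 0 OR 1 OR 1 = 1
t4 = t3 NOR d = 1 NOR 0 = 0
t5 = t1 XOR c = 0 XOR 1 = 1
t6 = t5 AND t3 = 1 AND 1 = 1
t7 = t2 NAND t4 = 1 NAND 0 = 1
t8 = t7 OR t1 = 1 OR 0 = 1
t12 = t3 XNOR t8 = 1 XNOR 1 = 1
t15 = NOT t8 = NOT 1 = 0
t16 = t15 NOR t8 = 0 NOR 1 = 0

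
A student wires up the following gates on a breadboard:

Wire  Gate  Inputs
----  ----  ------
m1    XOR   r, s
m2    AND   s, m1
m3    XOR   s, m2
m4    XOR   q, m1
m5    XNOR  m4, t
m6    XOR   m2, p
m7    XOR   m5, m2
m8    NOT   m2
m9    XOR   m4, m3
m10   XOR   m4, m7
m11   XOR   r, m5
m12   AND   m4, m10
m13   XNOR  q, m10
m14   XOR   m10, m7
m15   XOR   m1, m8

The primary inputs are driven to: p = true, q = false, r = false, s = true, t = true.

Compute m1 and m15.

m1 = true, m15 = true

m1 = r XOR s = false XOR true = true
m2 = s AND m1 = true AND true = true
m8 = NOT m2 = NOT true = false
m15 = m1 XOR m8 = true XOR false = true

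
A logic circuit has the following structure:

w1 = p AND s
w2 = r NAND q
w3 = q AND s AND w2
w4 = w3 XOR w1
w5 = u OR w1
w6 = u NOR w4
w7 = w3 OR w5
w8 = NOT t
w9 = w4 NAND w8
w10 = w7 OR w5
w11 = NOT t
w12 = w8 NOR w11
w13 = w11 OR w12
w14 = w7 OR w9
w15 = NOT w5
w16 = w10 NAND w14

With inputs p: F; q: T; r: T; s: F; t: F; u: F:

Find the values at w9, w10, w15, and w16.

w1 = p AND s = F AND F = F
w2 = r NAND q = T NAND T = F
w3 = q AND s AND w2 = T AND F AND F = F
w4 = w3 XOR w1 = F XOR F = F
w5 = u OR w1 = F OR F = F
w7 = w3 OR w5 = F OR F = F
w8 = NOT t = NOT F = T
w9 = w4 NAND w8 = F NAND T = T
w10 = w7 OR w5 = F OR F = F
w14 = w7 OR w9 = F OR T = T
w15 = NOT w5 = NOT F = T
w16 = w10 NAND w14 = F NAND T = T

w9 = T; w10 = F; w15 = T; w16 = T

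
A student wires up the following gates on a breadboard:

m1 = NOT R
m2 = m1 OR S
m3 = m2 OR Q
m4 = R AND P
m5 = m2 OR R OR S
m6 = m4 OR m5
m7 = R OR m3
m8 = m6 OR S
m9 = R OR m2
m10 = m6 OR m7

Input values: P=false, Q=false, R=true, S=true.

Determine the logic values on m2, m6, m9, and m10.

m1 = NOT R = NOT true = false
m2 = m1 OR S = false OR true = true
m3 = m2 OR Q = true OR false = true
m4 = R AND P = true AND false = false
m5 = m2 OR R OR S = true OR true OR true = true
m6 = m4 OR m5 = false OR true = true
m7 = R OR m3 = true OR true = true
m9 = R OR m2 = true OR true = true
m10 = m6 OR m7 = true OR true = true

m2 = true  m6 = true  m9 = true  m10 = true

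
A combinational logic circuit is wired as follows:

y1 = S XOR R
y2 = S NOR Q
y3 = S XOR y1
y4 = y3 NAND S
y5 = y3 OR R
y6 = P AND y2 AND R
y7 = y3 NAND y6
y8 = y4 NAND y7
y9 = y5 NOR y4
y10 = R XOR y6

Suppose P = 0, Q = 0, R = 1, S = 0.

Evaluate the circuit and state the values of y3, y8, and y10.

y3 = 1; y8 = 0; y10 = 1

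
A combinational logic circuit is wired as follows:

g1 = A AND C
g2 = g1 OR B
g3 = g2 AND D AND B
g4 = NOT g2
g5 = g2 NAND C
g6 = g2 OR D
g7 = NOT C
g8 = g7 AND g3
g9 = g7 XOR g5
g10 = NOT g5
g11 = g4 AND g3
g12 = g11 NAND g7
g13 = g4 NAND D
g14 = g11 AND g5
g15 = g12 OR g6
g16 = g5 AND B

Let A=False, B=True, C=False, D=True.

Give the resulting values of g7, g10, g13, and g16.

g1 = A AND C = False AND False = False
g2 = g1 OR B = False OR True = True
g4 = NOT g2 = NOT True = False
g5 = g2 NAND C = True NAND False = True
g7 = NOT C = NOT False = True
g10 = NOT g5 = NOT True = False
g13 = g4 NAND D = False NAND True = True
g16 = g5 AND B = True AND True = True

g7 = True  g10 = False  g13 = True  g16 = True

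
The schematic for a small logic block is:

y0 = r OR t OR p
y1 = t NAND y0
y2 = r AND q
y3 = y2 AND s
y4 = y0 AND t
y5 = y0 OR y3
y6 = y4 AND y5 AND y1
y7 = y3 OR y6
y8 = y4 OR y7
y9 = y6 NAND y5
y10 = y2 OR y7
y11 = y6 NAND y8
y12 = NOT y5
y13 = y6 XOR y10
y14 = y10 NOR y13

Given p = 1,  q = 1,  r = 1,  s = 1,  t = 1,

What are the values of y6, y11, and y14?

y6 = 0, y11 = 1, y14 = 0

y0 = r OR t OR p = 1 OR 1 OR 1 = 1
y1 = t NAND y0 = 1 NAND 1 = 0
y2 = r AND q = 1 AND 1 = 1
y3 = y2 AND s = 1 AND 1 = 1
y4 = y0 AND t = 1 AND 1 = 1
y5 = y0 OR y3 = 1 OR 1 = 1
y6 = y4 AND y5 AND y1 = 1 AND 1 AND 0 = 0
y7 = y3 OR y6 = 1 OR 0 = 1
y8 = y4 OR y7 = 1 OR 1 = 1
y10 = y2 OR y7 = 1 OR 1 = 1
y11 = y6 NAND y8 = 0 NAND 1 = 1
y13 = y6 XOR y10 = 0 XOR 1 = 1
y14 = y10 NOR y13 = 1 NOR 1 = 0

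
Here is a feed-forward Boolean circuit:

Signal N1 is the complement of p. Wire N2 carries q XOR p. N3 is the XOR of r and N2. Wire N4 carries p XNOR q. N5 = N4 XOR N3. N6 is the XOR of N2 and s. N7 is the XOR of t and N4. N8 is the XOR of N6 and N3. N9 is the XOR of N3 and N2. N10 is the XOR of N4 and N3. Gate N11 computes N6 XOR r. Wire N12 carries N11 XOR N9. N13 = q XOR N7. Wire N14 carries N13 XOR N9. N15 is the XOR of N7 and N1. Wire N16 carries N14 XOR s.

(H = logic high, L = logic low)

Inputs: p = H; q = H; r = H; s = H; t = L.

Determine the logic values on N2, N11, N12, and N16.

N2 = L, N11 = L, N12 = H, N16 = L

N2 = q XOR p = H XOR H = L
N3 = r XOR N2 = H XOR L = H
N4 = p XNOR q = H XNOR H = H
N6 = N2 XOR s = L XOR H = H
N7 = t XOR N4 = L XOR H = H
N9 = N3 XOR N2 = H XOR L = H
N11 = N6 XOR r = H XOR H = L
N12 = N11 XOR N9 = L XOR H = H
N13 = q XOR N7 = H XOR H = L
N14 = N13 XOR N9 = L XOR H = H
N16 = N14 XOR s = H XOR H = L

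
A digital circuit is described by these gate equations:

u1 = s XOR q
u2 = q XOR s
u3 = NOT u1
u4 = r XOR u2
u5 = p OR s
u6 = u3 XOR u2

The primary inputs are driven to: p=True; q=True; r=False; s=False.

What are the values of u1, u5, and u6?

u1 = True; u5 = True; u6 = True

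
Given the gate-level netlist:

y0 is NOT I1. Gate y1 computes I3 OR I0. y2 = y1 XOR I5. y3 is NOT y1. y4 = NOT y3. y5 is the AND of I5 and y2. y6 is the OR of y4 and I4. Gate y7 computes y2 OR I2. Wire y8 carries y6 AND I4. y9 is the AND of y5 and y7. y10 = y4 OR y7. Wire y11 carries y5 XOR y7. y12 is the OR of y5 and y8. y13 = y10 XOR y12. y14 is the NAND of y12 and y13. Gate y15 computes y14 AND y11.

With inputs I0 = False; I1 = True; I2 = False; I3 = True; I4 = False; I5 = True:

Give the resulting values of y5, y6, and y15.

y5 = False, y6 = True, y15 = False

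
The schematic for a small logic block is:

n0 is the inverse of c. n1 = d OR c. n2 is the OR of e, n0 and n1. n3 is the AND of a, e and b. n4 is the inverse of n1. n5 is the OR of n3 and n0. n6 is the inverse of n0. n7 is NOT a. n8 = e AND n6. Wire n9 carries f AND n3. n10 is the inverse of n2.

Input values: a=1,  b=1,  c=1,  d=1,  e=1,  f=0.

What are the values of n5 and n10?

n5 = 1, n10 = 0

n0 = NOT c = NOT 1 = 0
n1 = d OR c = 1 OR 1 = 1
n2 = e OR n0 OR n1 = 1 OR 0 OR 1 = 1
n3 = a AND e AND b = 1 AND 1 AND 1 = 1
n5 = n3 OR n0 = 1 OR 0 = 1
n10 = NOT n2 = NOT 1 = 0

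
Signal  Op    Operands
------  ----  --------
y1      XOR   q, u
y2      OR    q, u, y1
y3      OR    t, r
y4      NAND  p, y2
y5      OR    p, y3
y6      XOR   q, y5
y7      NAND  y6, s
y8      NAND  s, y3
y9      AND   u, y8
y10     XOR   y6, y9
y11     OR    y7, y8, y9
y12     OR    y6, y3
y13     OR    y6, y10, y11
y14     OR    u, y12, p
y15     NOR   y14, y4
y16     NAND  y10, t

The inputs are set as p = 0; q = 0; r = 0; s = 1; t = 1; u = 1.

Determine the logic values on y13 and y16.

y13 = 1  y16 = 0

y3 = t OR r = 1 OR 0 = 1
y5 = p OR y3 = 0 OR 1 = 1
y6 = q XOR y5 = 0 XOR 1 = 1
y7 = y6 NAND s = 1 NAND 1 = 0
y8 = s NAND y3 = 1 NAND 1 = 0
y9 = u AND y8 = 1 AND 0 = 0
y10 = y6 XOR y9 = 1 XOR 0 = 1
y11 = y7 OR y8 OR y9 = 0 OR 0 OR 0 = 0
y13 = y6 OR y10 OR y11 = 1 OR 1 OR 0 = 1
y16 = y10 NAND t = 1 NAND 1 = 0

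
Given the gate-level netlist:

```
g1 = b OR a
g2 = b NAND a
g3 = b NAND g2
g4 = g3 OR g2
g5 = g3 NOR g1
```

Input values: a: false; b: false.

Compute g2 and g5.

g2 = true, g5 = false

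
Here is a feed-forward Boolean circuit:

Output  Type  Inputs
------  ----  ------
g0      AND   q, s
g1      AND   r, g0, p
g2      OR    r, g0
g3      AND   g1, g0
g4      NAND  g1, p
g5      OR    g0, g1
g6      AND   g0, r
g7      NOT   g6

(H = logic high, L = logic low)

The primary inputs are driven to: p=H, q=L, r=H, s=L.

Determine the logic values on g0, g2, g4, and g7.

g0 = q AND s = L AND L = L
g1 = r AND g0 AND p = H AND L AND H = L
g2 = r OR g0 = H OR L = H
g4 = g1 NAND p = L NAND H = H
g6 = g0 AND r = L AND H = L
g7 = NOT g6 = NOT L = H

g0 = L, g2 = H, g4 = H, g7 = H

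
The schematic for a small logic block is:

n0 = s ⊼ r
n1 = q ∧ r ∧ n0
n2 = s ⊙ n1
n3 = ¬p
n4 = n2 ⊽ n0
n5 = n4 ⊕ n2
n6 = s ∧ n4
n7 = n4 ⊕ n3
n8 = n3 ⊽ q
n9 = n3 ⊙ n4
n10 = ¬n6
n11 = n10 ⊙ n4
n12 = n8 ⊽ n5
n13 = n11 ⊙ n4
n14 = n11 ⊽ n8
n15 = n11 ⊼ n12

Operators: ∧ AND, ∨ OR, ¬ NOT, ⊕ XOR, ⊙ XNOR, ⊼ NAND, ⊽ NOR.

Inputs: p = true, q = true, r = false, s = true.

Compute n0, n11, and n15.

n0 = s NAND r = true NAND false = true
n1 = q AND r AND n0 = true AND false AND true = false
n2 = s XNOR n1 = true XNOR false = false
n3 = NOT p = NOT true = false
n4 = n2 NOR n0 = false NOR true = false
n5 = n4 XOR n2 = false XOR false = false
n6 = s AND n4 = true AND false = false
n8 = n3 NOR q = false NOR true = false
n10 = NOT n6 = NOT false = true
n11 = n10 XNOR n4 = true XNOR false = false
n12 = n8 NOR n5 = false NOR false = true
n15 = n11 NAND n12 = false NAND true = true

n0 = true  n11 = false  n15 = true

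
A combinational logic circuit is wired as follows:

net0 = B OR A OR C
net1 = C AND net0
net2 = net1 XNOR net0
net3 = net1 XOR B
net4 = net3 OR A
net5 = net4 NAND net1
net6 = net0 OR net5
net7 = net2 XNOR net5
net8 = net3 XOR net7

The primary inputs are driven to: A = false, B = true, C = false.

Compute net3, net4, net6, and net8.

net3 = true, net4 = true, net6 = true, net8 = true

net0 = B OR A OR C = true OR false OR false = true
net1 = C AND net0 = false AND true = false
net2 = net1 XNOR net0 = false XNOR true = false
net3 = net1 XOR B = false XOR true = true
net4 = net3 OR A = true OR false = true
net5 = net4 NAND net1 = true NAND false = true
net6 = net0 OR net5 = true OR true = true
net7 = net2 XNOR net5 = false XNOR true = false
net8 = net3 XOR net7 = true XOR false = true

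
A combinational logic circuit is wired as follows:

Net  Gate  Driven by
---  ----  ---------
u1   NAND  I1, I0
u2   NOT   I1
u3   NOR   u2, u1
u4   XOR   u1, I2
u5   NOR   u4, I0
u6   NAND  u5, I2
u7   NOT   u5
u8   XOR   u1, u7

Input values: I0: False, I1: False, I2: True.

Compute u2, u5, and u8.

u1 = I1 NAND I0 = False NAND False = True
u2 = NOT I1 = NOT False = True
u4 = u1 XOR I2 = True XOR True = False
u5 = u4 NOR I0 = False NOR False = True
u7 = NOT u5 = NOT True = False
u8 = u1 XOR u7 = True XOR False = True

u2 = True, u5 = True, u8 = True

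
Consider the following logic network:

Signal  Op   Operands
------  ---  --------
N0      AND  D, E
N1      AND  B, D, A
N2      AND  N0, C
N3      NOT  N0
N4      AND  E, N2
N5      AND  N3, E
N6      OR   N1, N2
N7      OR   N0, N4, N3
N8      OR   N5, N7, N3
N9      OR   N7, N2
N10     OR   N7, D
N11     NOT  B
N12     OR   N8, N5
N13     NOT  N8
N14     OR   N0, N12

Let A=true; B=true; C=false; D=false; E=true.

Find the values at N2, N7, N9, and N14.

N0 = D AND E = false AND true = false
N2 = N0 AND C = false AND false = false
N3 = NOT N0 = NOT false = true
N4 = E AND N2 = true AND false = false
N5 = N3 AND E = true AND true = true
N7 = N0 OR N4 OR N3 = false OR false OR true = true
N8 = N5 OR N7 OR N3 = true OR true OR true = true
N9 = N7 OR N2 = true OR false = true
N12 = N8 OR N5 = true OR true = true
N14 = N0 OR N12 = false OR true = true

N2 = false, N7 = true, N9 = true, N14 = true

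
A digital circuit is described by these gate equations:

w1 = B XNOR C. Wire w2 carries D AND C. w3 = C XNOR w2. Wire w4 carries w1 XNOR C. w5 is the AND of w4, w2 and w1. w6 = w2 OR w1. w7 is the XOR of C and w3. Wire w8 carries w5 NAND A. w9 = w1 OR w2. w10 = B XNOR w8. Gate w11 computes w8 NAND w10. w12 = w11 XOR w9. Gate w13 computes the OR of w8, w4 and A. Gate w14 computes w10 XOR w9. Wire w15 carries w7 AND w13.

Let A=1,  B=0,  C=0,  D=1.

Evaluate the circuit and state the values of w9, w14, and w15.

w1 = B XNOR C = 0 XNOR 0 = 1
w2 = D AND C = 1 AND 0 = 0
w3 = C XNOR w2 = 0 XNOR 0 = 1
w4 = w1 XNOR C = 1 XNOR 0 = 0
w5 = w4 AND w2 AND w1 = 0 AND 0 AND 1 = 0
w7 = C XOR w3 = 0 XOR 1 = 1
w8 = w5 NAND A = 0 NAND 1 = 1
w9 = w1 OR w2 = 1 OR 0 = 1
w10 = B XNOR w8 = 0 XNOR 1 = 0
w13 = w8 OR w4 OR A = 1 OR 0 OR 1 = 1
w14 = w10 XOR w9 = 0 XOR 1 = 1
w15 = w7 AND w13 = 1 AND 1 = 1

w9 = 1  w14 = 1  w15 = 1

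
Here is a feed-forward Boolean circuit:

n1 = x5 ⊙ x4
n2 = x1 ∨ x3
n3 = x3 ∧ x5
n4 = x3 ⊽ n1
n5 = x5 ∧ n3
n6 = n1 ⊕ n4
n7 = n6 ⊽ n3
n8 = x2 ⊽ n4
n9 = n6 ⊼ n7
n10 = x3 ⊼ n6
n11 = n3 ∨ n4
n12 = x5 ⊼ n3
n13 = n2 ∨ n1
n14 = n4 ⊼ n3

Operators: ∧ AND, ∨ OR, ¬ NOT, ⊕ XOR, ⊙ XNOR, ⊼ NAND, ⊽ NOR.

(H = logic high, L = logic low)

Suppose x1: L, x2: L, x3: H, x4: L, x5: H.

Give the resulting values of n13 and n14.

n13 = H, n14 = H

n1 = x5 XNOR x4 = H XNOR L = L
n2 = x1 OR x3 = L OR H = H
n3 = x3 AND x5 = H AND H = H
n4 = x3 NOR n1 = H NOR L = L
n13 = n2 OR n1 = H OR L = H
n14 = n4 NAND n3 = L NAND H = H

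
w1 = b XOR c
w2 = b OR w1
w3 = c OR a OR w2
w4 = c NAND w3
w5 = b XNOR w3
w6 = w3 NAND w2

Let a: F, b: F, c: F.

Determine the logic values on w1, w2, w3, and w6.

w1 = b XOR c = F XOR F = F
w2 = b OR w1 = F OR F = F
w3 = c OR a OR w2 = F OR F OR F = F
w6 = w3 NAND w2 = F NAND F = T

w1 = F, w2 = F, w3 = F, w6 = T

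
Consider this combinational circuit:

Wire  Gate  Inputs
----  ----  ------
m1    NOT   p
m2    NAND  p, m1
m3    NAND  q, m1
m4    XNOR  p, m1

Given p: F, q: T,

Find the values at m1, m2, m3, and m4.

m1 = T; m2 = T; m3 = F; m4 = F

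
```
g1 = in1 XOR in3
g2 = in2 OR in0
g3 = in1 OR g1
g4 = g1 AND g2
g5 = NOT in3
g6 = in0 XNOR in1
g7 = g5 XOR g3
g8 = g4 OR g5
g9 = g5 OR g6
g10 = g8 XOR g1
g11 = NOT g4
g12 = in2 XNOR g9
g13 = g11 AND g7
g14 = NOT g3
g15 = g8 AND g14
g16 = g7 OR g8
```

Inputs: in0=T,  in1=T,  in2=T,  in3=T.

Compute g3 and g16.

g1 = in1 XOR in3 = T XOR T = F
g2 = in2 OR in0 = T OR T = T
g3 = in1 OR g1 = T OR F = T
g4 = g1 AND g2 = F AND T = F
g5 = NOT in3 = NOT T = F
g7 = g5 XOR g3 = F XOR T = T
g8 = g4 OR g5 = F OR F = F
g16 = g7 OR g8 = T OR F = T

g3 = T  g16 = T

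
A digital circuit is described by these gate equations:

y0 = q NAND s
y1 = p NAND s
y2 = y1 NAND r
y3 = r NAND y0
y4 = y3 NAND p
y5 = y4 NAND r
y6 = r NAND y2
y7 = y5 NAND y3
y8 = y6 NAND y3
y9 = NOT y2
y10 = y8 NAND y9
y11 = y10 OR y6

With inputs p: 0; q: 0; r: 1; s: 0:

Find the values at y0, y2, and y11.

y0 = q NAND s = 0 NAND 0 = 1
y1 = p NAND s = 0 NAND 0 = 1
y2 = y1 NAND r = 1 NAND 1 = 0
y3 = r NAND y0 = 1 NAND 1 = 0
y6 = r NAND y2 = 1 NAND 0 = 1
y8 = y6 NAND y3 = 1 NAND 0 = 1
y9 = NOT y2 = NOT 0 = 1
y10 = y8 NAND y9 = 1 NAND 1 = 0
y11 = y10 OR y6 = 0 OR 1 = 1

y0 = 1, y2 = 0, y11 = 1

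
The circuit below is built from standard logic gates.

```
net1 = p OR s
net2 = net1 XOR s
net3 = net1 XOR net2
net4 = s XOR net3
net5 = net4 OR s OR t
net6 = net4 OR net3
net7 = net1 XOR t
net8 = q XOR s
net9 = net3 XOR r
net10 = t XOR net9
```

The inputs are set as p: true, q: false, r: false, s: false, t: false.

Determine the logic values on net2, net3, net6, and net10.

net1 = p OR s = true OR false = true
net2 = net1 XOR s = true XOR false = true
net3 = net1 XOR net2 = true XOR true = false
net4 = s XOR net3 = false XOR false = false
net6 = net4 OR net3 = false OR false = false
net9 = net3 XOR r = false XOR false = false
net10 = t XOR net9 = false XOR false = false

net2 = true  net3 = false  net6 = false  net10 = false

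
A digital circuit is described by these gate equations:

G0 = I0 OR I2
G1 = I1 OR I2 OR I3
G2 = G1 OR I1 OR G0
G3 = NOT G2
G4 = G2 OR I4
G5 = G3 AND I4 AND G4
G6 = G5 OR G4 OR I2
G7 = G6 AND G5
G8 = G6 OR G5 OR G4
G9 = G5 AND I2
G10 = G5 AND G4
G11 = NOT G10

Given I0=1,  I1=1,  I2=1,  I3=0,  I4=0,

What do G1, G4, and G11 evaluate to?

G0 = I0 OR I2 = 1 OR 1 = 1
G1 = I1 OR I2 OR I3 = 1 OR 1 OR 0 = 1
G2 = G1 OR I1 OR G0 = 1 OR 1 OR 1 = 1
G3 = NOT G2 = NOT 1 = 0
G4 = G2 OR I4 = 1 OR 0 = 1
G5 = G3 AND I4 AND G4 = 0 AND 0 AND 1 = 0
G10 = G5 AND G4 = 0 AND 1 = 0
G11 = NOT G10 = NOT 0 = 1

G1 = 1, G4 = 1, G11 = 1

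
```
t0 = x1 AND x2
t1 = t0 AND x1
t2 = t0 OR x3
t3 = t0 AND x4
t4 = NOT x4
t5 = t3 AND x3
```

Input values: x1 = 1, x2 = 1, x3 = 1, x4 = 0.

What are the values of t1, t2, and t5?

t1 = 1, t2 = 1, t5 = 0

t0 = x1 AND x2 = 1 AND 1 = 1
t1 = t0 AND x1 = 1 AND 1 = 1
t2 = t0 OR x3 = 1 OR 1 = 1
t3 = t0 AND x4 = 1 AND 0 = 0
t5 = t3 AND x3 = 0 AND 1 = 0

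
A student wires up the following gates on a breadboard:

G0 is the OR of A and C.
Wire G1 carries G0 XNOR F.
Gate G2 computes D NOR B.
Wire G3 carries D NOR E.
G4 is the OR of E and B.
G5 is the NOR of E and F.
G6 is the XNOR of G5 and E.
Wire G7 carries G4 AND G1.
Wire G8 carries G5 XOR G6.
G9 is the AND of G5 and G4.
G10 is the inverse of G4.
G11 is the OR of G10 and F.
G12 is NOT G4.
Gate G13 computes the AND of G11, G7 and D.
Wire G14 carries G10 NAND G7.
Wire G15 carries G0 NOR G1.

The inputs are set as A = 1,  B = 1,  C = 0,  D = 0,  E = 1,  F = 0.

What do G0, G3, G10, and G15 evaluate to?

G0 = 1, G3 = 0, G10 = 0, G15 = 0

G0 = A OR C = 1 OR 0 = 1
G1 = G0 XNOR F = 1 XNOR 0 = 0
G3 = D NOR E = 0 NOR 1 = 0
G4 = E OR B = 1 OR 1 = 1
G10 = NOT G4 = NOT 1 = 0
G15 = G0 NOR G1 = 1 NOR 0 = 0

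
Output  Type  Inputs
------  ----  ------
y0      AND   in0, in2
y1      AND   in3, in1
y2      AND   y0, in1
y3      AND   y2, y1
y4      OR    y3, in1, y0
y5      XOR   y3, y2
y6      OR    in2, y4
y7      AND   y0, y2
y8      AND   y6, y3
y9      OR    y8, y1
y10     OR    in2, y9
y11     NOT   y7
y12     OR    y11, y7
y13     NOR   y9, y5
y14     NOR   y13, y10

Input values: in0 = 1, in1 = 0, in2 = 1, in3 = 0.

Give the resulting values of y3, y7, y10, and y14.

y0 = in0 AND in2 = 1 AND 1 = 1
y1 = in3 AND in1 = 0 AND 0 = 0
y2 = y0 AND in1 = 1 AND 0 = 0
y3 = y2 AND y1 = 0 AND 0 = 0
y4 = y3 OR in1 OR y0 = 0 OR 0 OR 1 = 1
y5 = y3 XOR y2 = 0 XOR 0 = 0
y6 = in2 OR y4 = 1 OR 1 = 1
y7 = y0 AND y2 = 1 AND 0 = 0
y8 = y6 AND y3 = 1 AND 0 = 0
y9 = y8 OR y1 = 0 OR 0 = 0
y10 = in2 OR y9 = 1 OR 0 = 1
y13 = y9 NOR y5 = 0 NOR 0 = 1
y14 = y13 NOR y10 = 1 NOR 1 = 0

y3 = 0, y7 = 0, y10 = 1, y14 = 0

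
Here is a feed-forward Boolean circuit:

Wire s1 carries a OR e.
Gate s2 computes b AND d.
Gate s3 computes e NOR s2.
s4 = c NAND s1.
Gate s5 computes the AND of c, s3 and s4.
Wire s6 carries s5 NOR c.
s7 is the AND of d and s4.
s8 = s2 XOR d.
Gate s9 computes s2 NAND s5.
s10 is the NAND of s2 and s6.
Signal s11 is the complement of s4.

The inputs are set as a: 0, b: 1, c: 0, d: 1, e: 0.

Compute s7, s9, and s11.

s7 = 1  s9 = 1  s11 = 0

s1 = a OR e = 0 OR 0 = 0
s2 = b AND d = 1 AND 1 = 1
s3 = e NOR s2 = 0 NOR 1 = 0
s4 = c NAND s1 = 0 NAND 0 = 1
s5 = c AND s3 AND s4 = 0 AND 0 AND 1 = 0
s7 = d AND s4 = 1 AND 1 = 1
s9 = s2 NAND s5 = 1 NAND 0 = 1
s11 = NOT s4 = NOT 1 = 0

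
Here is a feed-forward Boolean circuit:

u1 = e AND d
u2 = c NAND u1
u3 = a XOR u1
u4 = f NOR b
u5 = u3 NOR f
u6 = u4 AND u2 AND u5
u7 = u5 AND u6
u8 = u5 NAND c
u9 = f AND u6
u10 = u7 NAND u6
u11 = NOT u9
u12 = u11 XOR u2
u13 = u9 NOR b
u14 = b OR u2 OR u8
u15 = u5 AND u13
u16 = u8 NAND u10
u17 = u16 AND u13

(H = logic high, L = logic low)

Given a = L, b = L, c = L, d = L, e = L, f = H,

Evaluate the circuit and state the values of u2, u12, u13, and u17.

u2 = H, u12 = L, u13 = H, u17 = L

u1 = e AND d = L AND L = L
u2 = c NAND u1 = L NAND L = H
u3 = a XOR u1 = L XOR L = L
u4 = f NOR b = H NOR L = L
u5 = u3 NOR f = L NOR H = L
u6 = u4 AND u2 AND u5 = L AND H AND L = L
u7 = u5 AND u6 = L AND L = L
u8 = u5 NAND c = L NAND L = H
u9 = f AND u6 = H AND L = L
u10 = u7 NAND u6 = L NAND L = H
u11 = NOT u9 = NOT L = H
u12 = u11 XOR u2 = H XOR H = L
u13 = u9 NOR b = L NOR L = H
u16 = u8 NAND u10 = H NAND H = L
u17 = u16 AND u13 = L AND H = L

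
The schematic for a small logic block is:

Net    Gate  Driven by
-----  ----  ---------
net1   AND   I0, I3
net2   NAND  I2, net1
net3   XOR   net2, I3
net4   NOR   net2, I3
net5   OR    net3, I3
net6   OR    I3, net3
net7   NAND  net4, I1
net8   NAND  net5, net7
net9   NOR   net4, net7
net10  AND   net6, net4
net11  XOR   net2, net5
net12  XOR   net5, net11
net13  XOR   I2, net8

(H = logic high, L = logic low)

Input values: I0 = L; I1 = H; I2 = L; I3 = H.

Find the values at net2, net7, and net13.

net2 = H, net7 = H, net13 = L

net1 = I0 AND I3 = L AND H = L
net2 = I2 NAND net1 = L NAND L = H
net3 = net2 XOR I3 = H XOR H = L
net4 = net2 NOR I3 = H NOR H = L
net5 = net3 OR I3 = L OR H = H
net7 = net4 NAND I1 = L NAND H = H
net8 = net5 NAND net7 = H NAND H = L
net13 = I2 XOR net8 = L XOR L = L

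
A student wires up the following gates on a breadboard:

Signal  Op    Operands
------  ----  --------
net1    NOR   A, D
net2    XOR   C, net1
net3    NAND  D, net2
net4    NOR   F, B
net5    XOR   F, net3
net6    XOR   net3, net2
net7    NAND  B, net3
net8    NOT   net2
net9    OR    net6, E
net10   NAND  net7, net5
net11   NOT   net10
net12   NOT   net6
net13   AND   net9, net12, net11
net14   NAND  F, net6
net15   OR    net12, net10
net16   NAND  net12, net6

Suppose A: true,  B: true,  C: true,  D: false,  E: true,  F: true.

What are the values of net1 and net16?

net1 = false, net16 = true

net1 = A NOR D = true NOR false = false
net2 = C XOR net1 = true XOR false = true
net3 = D NAND net2 = false NAND true = true
net6 = net3 XOR net2 = true XOR true = false
net12 = NOT net6 = NOT false = true
net16 = net12 NAND net6 = true NAND false = true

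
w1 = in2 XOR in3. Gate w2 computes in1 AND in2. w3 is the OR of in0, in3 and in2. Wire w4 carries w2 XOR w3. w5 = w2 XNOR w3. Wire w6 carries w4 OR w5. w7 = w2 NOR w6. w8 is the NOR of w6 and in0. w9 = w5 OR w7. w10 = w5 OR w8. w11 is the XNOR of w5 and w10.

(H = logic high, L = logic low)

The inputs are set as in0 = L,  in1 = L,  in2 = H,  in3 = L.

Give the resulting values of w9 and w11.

w9 = L  w11 = H

w2 = in1 AND in2 = L AND H = L
w3 = in0 OR in3 OR in2 = L OR L OR H = H
w4 = w2 XOR w3 = L XOR H = H
w5 = w2 XNOR w3 = L XNOR H = L
w6 = w4 OR w5 = H OR L = H
w7 = w2 NOR w6 = L NOR H = L
w8 = w6 NOR in0 = H NOR L = L
w9 = w5 OR w7 = L OR L = L
w10 = w5 OR w8 = L OR L = L
w11 = w5 XNOR w10 = L XNOR L = H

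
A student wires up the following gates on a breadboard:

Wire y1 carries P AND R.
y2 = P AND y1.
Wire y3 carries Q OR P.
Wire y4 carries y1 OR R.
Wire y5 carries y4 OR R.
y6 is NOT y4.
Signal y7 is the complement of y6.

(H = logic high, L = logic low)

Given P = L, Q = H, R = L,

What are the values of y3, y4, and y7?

y3 = H; y4 = L; y7 = L

y1 = P AND R = L AND L = L
y3 = Q OR P = H OR L = H
y4 = y1 OR R = L OR L = L
y6 = NOT y4 = NOT L = H
y7 = NOT y6 = NOT H = L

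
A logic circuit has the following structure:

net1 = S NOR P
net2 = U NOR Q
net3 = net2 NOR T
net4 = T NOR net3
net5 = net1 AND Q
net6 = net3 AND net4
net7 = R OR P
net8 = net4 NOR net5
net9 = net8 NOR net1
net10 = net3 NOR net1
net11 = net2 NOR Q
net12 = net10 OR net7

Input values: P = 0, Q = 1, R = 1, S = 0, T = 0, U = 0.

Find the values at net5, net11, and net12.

net1 = S NOR P = 0 NOR 0 = 1
net2 = U NOR Q = 0 NOR 1 = 0
net3 = net2 NOR T = 0 NOR 0 = 1
net5 = net1 AND Q = 1 AND 1 = 1
net7 = R OR P = 1 OR 0 = 1
net10 = net3 NOR net1 = 1 NOR 1 = 0
net11 = net2 NOR Q = 0 NOR 1 = 0
net12 = net10 OR net7 = 0 OR 1 = 1

net5 = 1, net11 = 0, net12 = 1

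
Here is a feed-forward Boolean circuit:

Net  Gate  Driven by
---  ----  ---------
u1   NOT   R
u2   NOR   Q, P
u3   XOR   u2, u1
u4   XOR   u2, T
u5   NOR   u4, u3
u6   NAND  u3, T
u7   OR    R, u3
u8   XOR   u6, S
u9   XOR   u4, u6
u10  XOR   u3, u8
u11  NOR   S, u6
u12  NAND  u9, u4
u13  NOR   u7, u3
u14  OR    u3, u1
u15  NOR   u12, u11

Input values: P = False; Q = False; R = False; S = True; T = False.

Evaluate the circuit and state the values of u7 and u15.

u7 = False; u15 = False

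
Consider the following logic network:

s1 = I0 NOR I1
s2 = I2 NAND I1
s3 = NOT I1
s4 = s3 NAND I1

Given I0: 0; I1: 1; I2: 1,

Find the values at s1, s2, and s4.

s1 = I0 NOR I1 = 0 NOR 1 = 0
s2 = I2 NAND I1 = 1 NAND 1 = 0
s3 = NOT I1 = NOT 1 = 0
s4 = s3 NAND I1 = 0 NAND 1 = 1

s1 = 0; s2 = 0; s4 = 1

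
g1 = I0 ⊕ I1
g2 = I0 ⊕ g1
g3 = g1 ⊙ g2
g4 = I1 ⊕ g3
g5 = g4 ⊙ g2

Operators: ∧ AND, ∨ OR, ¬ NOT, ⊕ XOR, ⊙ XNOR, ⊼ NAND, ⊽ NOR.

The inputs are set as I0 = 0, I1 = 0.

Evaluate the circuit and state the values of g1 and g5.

g1 = I0 XOR I1 = 0 XOR 0 = 0
g2 = I0 XOR g1 = 0 XOR 0 = 0
g3 = g1 XNOR g2 = 0 XNOR 0 = 1
g4 = I1 XOR g3 = 0 XOR 1 = 1
g5 = g4 XNOR g2 = 1 XNOR 0 = 0

g1 = 0; g5 = 0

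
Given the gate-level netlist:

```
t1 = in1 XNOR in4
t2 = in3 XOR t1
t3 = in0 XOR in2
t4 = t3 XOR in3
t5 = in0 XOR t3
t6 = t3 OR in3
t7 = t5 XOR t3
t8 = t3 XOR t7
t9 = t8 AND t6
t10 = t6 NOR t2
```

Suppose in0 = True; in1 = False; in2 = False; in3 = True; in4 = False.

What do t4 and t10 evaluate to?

t4 = False, t10 = False

t1 = in1 XNOR in4 = False XNOR False = True
t2 = in3 XOR t1 = True XOR True = False
t3 = in0 XOR in2 = True XOR False = True
t4 = t3 XOR in3 = True XOR True = False
t6 = t3 OR in3 = True OR True = True
t10 = t6 NOR t2 = True NOR False = False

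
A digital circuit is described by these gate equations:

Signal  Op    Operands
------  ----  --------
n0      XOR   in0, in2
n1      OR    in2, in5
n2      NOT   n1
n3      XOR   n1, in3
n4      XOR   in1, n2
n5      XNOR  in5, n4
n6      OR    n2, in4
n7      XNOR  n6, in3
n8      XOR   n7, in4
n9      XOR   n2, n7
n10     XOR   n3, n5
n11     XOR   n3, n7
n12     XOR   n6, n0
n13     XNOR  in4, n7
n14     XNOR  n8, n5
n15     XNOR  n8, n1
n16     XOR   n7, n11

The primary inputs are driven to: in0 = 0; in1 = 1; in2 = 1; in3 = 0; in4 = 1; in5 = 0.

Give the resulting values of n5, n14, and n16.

n5 = 0, n14 = 0, n16 = 1

n1 = in2 OR in5 = 1 OR 0 = 1
n2 = NOT n1 = NOT 1 = 0
n3 = n1 XOR in3 = 1 XOR 0 = 1
n4 = in1 XOR n2 = 1 XOR 0 = 1
n5 = in5 XNOR n4 = 0 XNOR 1 = 0
n6 = n2 OR in4 = 0 OR 1 = 1
n7 = n6 XNOR in3 = 1 XNOR 0 = 0
n8 = n7 XOR in4 = 0 XOR 1 = 1
n11 = n3 XOR n7 = 1 XOR 0 = 1
n14 = n8 XNOR n5 = 1 XNOR 0 = 0
n16 = n7 XOR n11 = 0 XOR 1 = 1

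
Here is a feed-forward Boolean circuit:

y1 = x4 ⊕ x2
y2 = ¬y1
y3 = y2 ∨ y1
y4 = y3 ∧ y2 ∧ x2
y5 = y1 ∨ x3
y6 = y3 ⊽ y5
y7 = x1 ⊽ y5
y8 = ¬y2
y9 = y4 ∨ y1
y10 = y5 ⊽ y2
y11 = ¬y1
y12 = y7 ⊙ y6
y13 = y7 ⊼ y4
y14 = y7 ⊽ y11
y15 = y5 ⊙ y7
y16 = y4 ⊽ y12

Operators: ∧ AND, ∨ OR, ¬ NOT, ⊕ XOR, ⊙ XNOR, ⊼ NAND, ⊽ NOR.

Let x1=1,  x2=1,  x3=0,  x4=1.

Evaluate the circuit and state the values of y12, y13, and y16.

y12 = 1, y13 = 1, y16 = 0

y1 = x4 XOR x2 = 1 XOR 1 = 0
y2 = NOT y1 = NOT 0 = 1
y3 = y2 OR y1 = 1 OR 0 = 1
y4 = y3 AND y2 AND x2 = 1 AND 1 AND 1 = 1
y5 = y1 OR x3 = 0 OR 0 = 0
y6 = y3 NOR y5 = 1 NOR 0 = 0
y7 = x1 NOR y5 = 1 NOR 0 = 0
y12 = y7 XNOR y6 = 0 XNOR 0 = 1
y13 = y7 NAND y4 = 0 NAND 1 = 1
y16 = y4 NOR y12 = 1 NOR 1 = 0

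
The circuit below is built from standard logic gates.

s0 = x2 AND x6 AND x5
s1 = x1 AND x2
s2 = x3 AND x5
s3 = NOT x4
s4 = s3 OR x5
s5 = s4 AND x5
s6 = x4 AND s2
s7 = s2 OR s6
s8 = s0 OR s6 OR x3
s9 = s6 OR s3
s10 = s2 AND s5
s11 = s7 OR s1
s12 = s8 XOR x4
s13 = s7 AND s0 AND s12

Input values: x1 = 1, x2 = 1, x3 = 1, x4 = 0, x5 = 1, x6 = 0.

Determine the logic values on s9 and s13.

s9 = 1  s13 = 0

s0 = x2 AND x6 AND x5 = 1 AND 0 AND 1 = 0
s2 = x3 AND x5 = 1 AND 1 = 1
s3 = NOT x4 = NOT 0 = 1
s6 = x4 AND s2 = 0 AND 1 = 0
s7 = s2 OR s6 = 1 OR 0 = 1
s8 = s0 OR s6 OR x3 = 0 OR 0 OR 1 = 1
s9 = s6 OR s3 = 0 OR 1 = 1
s12 = s8 XOR x4 = 1 XOR 0 = 1
s13 = s7 AND s0 AND s12 = 1 AND 0 AND 1 = 0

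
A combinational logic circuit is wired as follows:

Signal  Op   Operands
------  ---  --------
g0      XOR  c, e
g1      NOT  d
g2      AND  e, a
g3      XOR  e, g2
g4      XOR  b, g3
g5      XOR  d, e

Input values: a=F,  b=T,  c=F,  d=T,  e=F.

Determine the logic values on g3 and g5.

g3 = F, g5 = T

g2 = e AND a = F AND F = F
g3 = e XOR g2 = F XOR F = F
g5 = d XOR e = T XOR F = T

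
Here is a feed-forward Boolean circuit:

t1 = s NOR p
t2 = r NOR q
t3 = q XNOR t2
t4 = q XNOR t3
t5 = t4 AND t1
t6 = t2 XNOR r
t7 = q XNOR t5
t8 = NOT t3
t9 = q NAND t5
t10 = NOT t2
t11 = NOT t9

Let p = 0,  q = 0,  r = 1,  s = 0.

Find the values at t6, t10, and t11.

t1 = s NOR p = 0 NOR 0 = 1
t2 = r NOR q = 1 NOR 0 = 0
t3 = q XNOR t2 = 0 XNOR 0 = 1
t4 = q XNOR t3 = 0 XNOR 1 = 0
t5 = t4 AND t1 = 0 AND 1 = 0
t6 = t2 XNOR r = 0 XNOR 1 = 0
t9 = q NAND t5 = 0 NAND 0 = 1
t10 = NOT t2 = NOT 0 = 1
t11 = NOT t9 = NOT 1 = 0

t6 = 0, t10 = 1, t11 = 0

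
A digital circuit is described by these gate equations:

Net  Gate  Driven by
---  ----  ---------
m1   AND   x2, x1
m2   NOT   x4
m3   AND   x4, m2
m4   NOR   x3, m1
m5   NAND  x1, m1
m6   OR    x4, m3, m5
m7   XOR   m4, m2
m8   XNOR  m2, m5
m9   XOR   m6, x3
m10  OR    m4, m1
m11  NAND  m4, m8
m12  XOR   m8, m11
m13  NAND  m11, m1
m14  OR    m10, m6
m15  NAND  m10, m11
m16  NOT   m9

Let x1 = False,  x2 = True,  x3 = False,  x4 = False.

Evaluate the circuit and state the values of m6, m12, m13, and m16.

m1 = x2 AND x1 = True AND False = False
m2 = NOT x4 = NOT False = True
m3 = x4 AND m2 = False AND True = False
m4 = x3 NOR m1 = False NOR False = True
m5 = x1 NAND m1 = False NAND False = True
m6 = x4 OR m3 OR m5 = False OR False OR True = True
m8 = m2 XNOR m5 = True XNOR True = True
m9 = m6 XOR x3 = True XOR False = True
m11 = m4 NAND m8 = True NAND True = False
m12 = m8 XOR m11 = True XOR False = True
m13 = m11 NAND m1 = False NAND False = True
m16 = NOT m9 = NOT True = False

m6 = True; m12 = True; m13 = True; m16 = False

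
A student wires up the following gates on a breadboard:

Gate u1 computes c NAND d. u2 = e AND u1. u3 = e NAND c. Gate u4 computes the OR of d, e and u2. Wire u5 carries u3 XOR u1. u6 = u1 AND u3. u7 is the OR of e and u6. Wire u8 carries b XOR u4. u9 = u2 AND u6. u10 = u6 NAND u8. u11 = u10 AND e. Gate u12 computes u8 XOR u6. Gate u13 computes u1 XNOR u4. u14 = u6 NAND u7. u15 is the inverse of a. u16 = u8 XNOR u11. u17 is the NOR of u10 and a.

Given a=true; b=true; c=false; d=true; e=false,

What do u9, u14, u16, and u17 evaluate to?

u9 = false; u14 = false; u16 = true; u17 = false

u1 = c NAND d = false NAND true = true
u2 = e AND u1 = false AND true = false
u3 = e NAND c = false NAND false = true
u4 = d OR e OR u2 = true OR false OR false = true
u6 = u1 AND u3 = true AND true = true
u7 = e OR u6 = false OR true = true
u8 = b XOR u4 = true XOR true = false
u9 = u2 AND u6 = false AND true = false
u10 = u6 NAND u8 = true NAND false = true
u11 = u10 AND e = true AND false = false
u14 = u6 NAND u7 = true NAND true = false
u16 = u8 XNOR u11 = false XNOR false = true
u17 = u10 NOR a = true NOR true = false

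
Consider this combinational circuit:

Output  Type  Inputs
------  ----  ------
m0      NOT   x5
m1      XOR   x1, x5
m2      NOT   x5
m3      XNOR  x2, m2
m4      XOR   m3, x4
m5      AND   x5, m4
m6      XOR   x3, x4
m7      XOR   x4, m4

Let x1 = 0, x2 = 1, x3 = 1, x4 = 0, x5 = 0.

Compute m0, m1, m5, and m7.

m0 = 1, m1 = 0, m5 = 0, m7 = 1

m0 = NOT x5 = NOT 0 = 1
m1 = x1 XOR x5 = 0 XOR 0 = 0
m2 = NOT x5 = NOT 0 = 1
m3 = x2 XNOR m2 = 1 XNOR 1 = 1
m4 = m3 XOR x4 = 1 XOR 0 = 1
m5 = x5 AND m4 = 0 AND 1 = 0
m7 = x4 XOR m4 = 0 XOR 1 = 1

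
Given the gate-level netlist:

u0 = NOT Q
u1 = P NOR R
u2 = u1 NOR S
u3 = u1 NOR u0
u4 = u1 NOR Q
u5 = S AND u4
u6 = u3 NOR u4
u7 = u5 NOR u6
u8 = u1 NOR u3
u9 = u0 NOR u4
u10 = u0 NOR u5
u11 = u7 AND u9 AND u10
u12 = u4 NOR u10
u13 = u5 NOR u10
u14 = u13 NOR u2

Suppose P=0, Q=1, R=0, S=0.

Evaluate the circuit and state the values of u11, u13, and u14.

u11 = 0, u13 = 0, u14 = 1

u0 = NOT Q = NOT 1 = 0
u1 = P NOR R = 0 NOR 0 = 1
u2 = u1 NOR S = 1 NOR 0 = 0
u3 = u1 NOR u0 = 1 NOR 0 = 0
u4 = u1 NOR Q = 1 NOR 1 = 0
u5 = S AND u4 = 0 AND 0 = 0
u6 = u3 NOR u4 = 0 NOR 0 = 1
u7 = u5 NOR u6 = 0 NOR 1 = 0
u9 = u0 NOR u4 = 0 NOR 0 = 1
u10 = u0 NOR u5 = 0 NOR 0 = 1
u11 = u7 AND u9 AND u10 = 0 AND 1 AND 1 = 0
u13 = u5 NOR u10 = 0 NOR 1 = 0
u14 = u13 NOR u2 = 0 NOR 0 = 1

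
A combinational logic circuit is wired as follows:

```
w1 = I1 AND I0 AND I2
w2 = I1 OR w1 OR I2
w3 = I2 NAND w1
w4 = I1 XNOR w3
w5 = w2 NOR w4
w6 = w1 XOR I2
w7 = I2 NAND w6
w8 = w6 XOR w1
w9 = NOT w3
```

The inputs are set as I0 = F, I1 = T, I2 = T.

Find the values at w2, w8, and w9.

w1 = I1 AND I0 AND I2 = T AND F AND T = F
w2 = I1 OR w1 OR I2 = T OR F OR T = T
w3 = I2 NAND w1 = T NAND F = T
w6 = w1 XOR I2 = F XOR T = T
w8 = w6 XOR w1 = T XOR F = T
w9 = NOT w3 = NOT T = F

w2 = T; w8 = T; w9 = F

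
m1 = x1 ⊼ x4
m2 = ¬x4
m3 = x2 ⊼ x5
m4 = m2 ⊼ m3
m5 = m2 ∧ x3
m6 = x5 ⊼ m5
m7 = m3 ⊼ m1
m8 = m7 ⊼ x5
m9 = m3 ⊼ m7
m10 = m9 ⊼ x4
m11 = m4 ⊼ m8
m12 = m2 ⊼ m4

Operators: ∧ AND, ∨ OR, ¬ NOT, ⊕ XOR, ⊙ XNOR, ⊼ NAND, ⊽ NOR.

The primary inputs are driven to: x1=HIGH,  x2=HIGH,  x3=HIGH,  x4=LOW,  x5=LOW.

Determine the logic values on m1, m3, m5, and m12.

m1 = HIGH  m3 = HIGH  m5 = HIGH  m12 = HIGH

m1 = x1 NAND x4 = HIGH NAND LOW = HIGH
m2 = NOT x4 = NOT LOW = HIGH
m3 = x2 NAND x5 = HIGH NAND LOW = HIGH
m4 = m2 NAND m3 = HIGH NAND HIGH = LOW
m5 = m2 AND x3 = HIGH AND HIGH = HIGH
m12 = m2 NAND m4 = HIGH NAND LOW = HIGH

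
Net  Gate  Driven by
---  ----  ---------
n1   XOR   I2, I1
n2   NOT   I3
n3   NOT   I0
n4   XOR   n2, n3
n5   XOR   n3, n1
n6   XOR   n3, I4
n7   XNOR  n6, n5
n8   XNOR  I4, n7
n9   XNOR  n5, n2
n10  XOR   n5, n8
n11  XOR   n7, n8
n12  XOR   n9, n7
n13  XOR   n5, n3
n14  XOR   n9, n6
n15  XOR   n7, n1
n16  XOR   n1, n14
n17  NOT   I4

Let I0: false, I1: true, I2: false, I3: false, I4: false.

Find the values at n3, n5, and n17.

n3 = true; n5 = false; n17 = true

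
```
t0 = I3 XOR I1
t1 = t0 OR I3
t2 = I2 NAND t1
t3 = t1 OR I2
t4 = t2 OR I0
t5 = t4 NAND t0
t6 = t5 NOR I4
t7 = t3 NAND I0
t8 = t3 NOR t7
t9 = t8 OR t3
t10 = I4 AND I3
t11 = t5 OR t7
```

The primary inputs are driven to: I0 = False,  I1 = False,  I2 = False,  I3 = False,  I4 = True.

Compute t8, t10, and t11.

t0 = I3 XOR I1 = False XOR False = False
t1 = t0 OR I3 = False OR False = False
t2 = I2 NAND t1 = False NAND False = True
t3 = t1 OR I2 = False OR False = False
t4 = t2 OR I0 = True OR False = True
t5 = t4 NAND t0 = True NAND False = True
t7 = t3 NAND I0 = False NAND False = True
t8 = t3 NOR t7 = False NOR True = False
t10 = I4 AND I3 = True AND False = False
t11 = t5 OR t7 = True OR True = True

t8 = False, t10 = False, t11 = True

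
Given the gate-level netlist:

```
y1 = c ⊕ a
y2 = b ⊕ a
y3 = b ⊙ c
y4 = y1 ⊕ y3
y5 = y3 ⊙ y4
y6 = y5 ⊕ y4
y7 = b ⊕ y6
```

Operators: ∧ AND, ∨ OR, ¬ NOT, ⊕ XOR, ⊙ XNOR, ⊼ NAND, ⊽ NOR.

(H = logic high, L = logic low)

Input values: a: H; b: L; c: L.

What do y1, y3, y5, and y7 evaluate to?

y1 = c XOR a = L XOR H = H
y3 = b XNOR c = L XNOR L = H
y4 = y1 XOR y3 = H XOR H = L
y5 = y3 XNOR y4 = H XNOR L = L
y6 = y5 XOR y4 = L XOR L = L
y7 = b XOR y6 = L XOR L = L

y1 = H; y3 = H; y5 = L; y7 = L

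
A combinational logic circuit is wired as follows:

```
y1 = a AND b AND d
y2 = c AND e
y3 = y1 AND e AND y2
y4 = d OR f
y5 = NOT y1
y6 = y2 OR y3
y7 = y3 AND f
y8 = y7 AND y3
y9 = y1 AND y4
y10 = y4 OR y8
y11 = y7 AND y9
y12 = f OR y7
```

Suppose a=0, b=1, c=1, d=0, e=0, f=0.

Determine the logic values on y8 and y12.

y8 = 0, y12 = 0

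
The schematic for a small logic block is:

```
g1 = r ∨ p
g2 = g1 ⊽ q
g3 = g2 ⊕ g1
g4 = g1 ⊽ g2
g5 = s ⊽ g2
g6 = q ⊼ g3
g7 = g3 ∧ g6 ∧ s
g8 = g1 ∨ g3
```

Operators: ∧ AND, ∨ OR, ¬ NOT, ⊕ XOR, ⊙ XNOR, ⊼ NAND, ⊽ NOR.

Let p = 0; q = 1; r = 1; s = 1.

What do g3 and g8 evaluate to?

g3 = 1; g8 = 1

g1 = r OR p = 1 OR 0 = 1
g2 = g1 NOR q = 1 NOR 1 = 0
g3 = g2 XOR g1 = 0 XOR 1 = 1
g8 = g1 OR g3 = 1 OR 1 = 1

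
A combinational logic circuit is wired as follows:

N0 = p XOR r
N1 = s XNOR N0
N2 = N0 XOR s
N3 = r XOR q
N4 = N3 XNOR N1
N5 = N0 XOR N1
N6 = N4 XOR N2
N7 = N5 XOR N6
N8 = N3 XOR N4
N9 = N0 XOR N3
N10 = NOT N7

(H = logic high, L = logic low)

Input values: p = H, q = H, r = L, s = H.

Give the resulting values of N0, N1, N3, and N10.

N0 = H, N1 = H, N3 = H, N10 = L

N0 = p XOR r = H XOR L = H
N1 = s XNOR N0 = H XNOR H = H
N2 = N0 XOR s = H XOR H = L
N3 = r XOR q = L XOR H = H
N4 = N3 XNOR N1 = H XNOR H = H
N5 = N0 XOR N1 = H XOR H = L
N6 = N4 XOR N2 = H XOR L = H
N7 = N5 XOR N6 = L XOR H = H
N10 = NOT N7 = NOT H = L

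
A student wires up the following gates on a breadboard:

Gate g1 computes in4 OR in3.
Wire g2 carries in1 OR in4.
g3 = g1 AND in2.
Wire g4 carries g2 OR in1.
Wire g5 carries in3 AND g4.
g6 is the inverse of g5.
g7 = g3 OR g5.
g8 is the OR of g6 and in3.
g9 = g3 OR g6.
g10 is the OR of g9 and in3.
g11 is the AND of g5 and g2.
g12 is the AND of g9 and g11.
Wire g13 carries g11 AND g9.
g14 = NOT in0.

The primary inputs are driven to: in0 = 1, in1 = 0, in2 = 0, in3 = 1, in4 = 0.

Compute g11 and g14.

g2 = in1 OR in4 = 0 OR 0 = 0
g4 = g2 OR in1 = 0 OR 0 = 0
g5 = in3 AND g4 = 1 AND 0 = 0
g11 = g5 AND g2 = 0 AND 0 = 0
g14 = NOT in0 = NOT 1 = 0

g11 = 0, g14 = 0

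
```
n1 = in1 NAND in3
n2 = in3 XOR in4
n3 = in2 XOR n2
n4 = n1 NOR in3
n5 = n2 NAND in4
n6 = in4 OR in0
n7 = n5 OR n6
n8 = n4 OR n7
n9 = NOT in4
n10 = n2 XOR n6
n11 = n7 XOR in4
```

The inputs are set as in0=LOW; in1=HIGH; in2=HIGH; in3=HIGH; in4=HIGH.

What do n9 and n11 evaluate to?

n2 = in3 XOR in4 = HIGH XOR HIGH = LOW
n5 = n2 NAND in4 = LOW NAND HIGH = HIGH
n6 = in4 OR in0 = HIGH OR LOW = HIGH
n7 = n5 OR n6 = HIGH OR HIGH = HIGH
n9 = NOT in4 = NOT HIGH = LOW
n11 = n7 XOR in4 = HIGH XOR HIGH = LOW

n9 = LOW; n11 = LOW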